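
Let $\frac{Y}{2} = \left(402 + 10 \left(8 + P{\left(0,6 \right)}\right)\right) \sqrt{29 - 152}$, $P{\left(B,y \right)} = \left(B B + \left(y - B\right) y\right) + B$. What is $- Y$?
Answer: $- 1684 i \sqrt{123} \approx - 18676.0 i$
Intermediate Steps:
$P{\left(B,y \right)} = B + B^{2} + y \left(y - B\right)$ ($P{\left(B,y \right)} = \left(B^{2} + y \left(y - B\right)\right) + B = B + B^{2} + y \left(y - B\right)$)
$Y = 1684 i \sqrt{123}$ ($Y = 2 \left(402 + 10 \left(8 + \left(0 + 0^{2} + 6^{2} - 0 \cdot 6\right)\right)\right) \sqrt{29 - 152} = 2 \left(402 + 10 \left(8 + \left(0 + 0 + 36 + 0\right)\right)\right) \sqrt{-123} = 2 \left(402 + 10 \left(8 + 36\right)\right) i \sqrt{123} = 2 \left(402 + 10 \cdot 44\right) i \sqrt{123} = 2 \left(402 + 440\right) i \sqrt{123} = 2 \cdot 842 i \sqrt{123} = 1684 i \sqrt{123} \approx 18676.0 i$)
$- Y = - 1684 i \sqrt{123}$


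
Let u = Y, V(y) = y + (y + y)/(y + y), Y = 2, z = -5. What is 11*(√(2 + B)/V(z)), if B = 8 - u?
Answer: -11*√2/2 ≈ -7.7782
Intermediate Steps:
V(y) = 1 + y (V(y) = y + (2*y)/((2*y)) = y + (2*y)*(1/(2*y)) = y + 1 = 1 + y)
u = 2
B = 6 (B = 8 - 1*2 = 8 - 2 = 6)
11*(√(2 + B)/V(z)) = 11*(√(2 + 6)/(1 - 5)) = 11*(√8/(-4)) = 11*((2*√2)*(-¼)) = 11*(-√2/2) = -11*√2/2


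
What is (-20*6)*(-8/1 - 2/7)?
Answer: 6960/7 ≈ 994.29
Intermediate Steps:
(-20*6)*(-8/1 - 2/7) = -120*(-8*1 - 2*1/7) = -120*(-8 - 2/7) = -120*(-58/7) = 6960/7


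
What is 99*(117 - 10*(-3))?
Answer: 14553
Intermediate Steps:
99*(117 - 10*(-3)) = 99*(117 + 30) = 99*147 = 14553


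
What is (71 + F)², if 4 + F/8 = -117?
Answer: 804609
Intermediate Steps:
F = -968 (F = -32 + 8*(-117) = -32 - 936 = -968)
(71 + F)² = (71 - 968)² = (-897)² = 804609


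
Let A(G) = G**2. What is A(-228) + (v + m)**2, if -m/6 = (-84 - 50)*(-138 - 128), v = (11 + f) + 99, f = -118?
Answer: 45741284368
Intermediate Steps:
v = -8 (v = (11 - 118) + 99 = -107 + 99 = -8)
m = -213864 (m = -6*(-84 - 50)*(-138 - 128) = -(-804)*(-266) = -6*35644 = -213864)
A(-228) + (v + m)**2 = (-228)**2 + (-8 - 213864)**2 = 51984 + (-213872)**2 = 51984 + 45741232384 = 45741284368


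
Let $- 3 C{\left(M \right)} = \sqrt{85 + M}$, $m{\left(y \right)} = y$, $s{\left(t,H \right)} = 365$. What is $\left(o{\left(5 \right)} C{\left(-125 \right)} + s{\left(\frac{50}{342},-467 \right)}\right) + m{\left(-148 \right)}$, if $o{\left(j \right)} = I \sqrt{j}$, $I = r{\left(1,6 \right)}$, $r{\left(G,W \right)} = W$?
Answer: $217 - 20 i \sqrt{2} \approx 217.0 - 28.284 i$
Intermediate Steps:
$I = 6$
$C{\left(M \right)} = - \frac{\sqrt{85 + M}}{3}$
$o{\left(j \right)} = 6 \sqrt{j}$
$\left(o{\left(5 \right)} C{\left(-125 \right)} + s{\left(\frac{50}{342},-467 \right)}\right) + m{\left(-148 \right)} = \left(6 \sqrt{5} \left(- \frac{\sqrt{85 - 125}}{3}\right) + 365\right) - 148 = \left(6 \sqrt{5} \left(- \frac{\sqrt{-40}}{3}\right) + 365\right) - 148 = \left(6 \sqrt{5} \left(- \frac{2 i \sqrt{10}}{3}\right) + 365\right) - 148 = \left(- 20 i \sqrt{2} + 365\right) - 148 = \left(365 - 20 i \sqrt{2}\right) - 148 = 217 - 20 i \sqrt{2}$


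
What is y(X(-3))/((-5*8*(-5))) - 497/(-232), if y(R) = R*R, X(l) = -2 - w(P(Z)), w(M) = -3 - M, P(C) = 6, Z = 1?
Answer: 6923/2900 ≈ 2.3872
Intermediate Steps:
X(l) = 7 (X(l) = -2 - (-3 - 1*6) = -2 - (-3 - 6) = -2 - 1*(-9) = -2 + 9 = 7)
y(R) = R²
y(X(-3))/((-5*8*(-5))) - 497/(-232) = 7²/((-5*8*(-5))) - 497/(-232) = 49/((-40*(-5))) - 497*(-1/232) = 49/200 + 497/232 = 6923/2900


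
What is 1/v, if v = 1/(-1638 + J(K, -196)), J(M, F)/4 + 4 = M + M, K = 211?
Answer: 34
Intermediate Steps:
J(M, F) = -16 + 8*M (J(M, F) = -16 + 4*(M + M) = -16 + 4*(2*M) = -16 + 8*M)
v = 1/34 (v = 1/(-1638 + (-16 + 8*211)) = 1/(-1638 + (-16 + 1688)) = 1/(-1638 + 1672) = 1/34 ≈ 0.029412)
1/v = 1/(1/34) = 34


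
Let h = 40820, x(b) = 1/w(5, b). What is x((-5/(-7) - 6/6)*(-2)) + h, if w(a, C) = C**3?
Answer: 2612823/64 ≈ 40825.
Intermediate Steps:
x(b) = b**(-3) (x(b) = 1/(b**3) = b**(-3))
x((-5/(-7) - 6/6)*(-2)) + h = ((-5/(-7) - 6/6)*(-2))**(-3) + 40820 = ((-5*(-1/7) - 6*1/6)*(-2))**(-3) + 40820 = ((5/7 - 1)*(-2))**(-3) + 40820 = (-2/7*(-2))**(-3) + 40820 = (4/7)**(-3) + 40820 = 343/64 + 40820 = 2612823/64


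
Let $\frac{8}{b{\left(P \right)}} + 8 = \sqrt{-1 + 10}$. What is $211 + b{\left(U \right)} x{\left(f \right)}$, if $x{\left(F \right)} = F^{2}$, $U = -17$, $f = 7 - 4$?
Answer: $\frac{983}{5} \approx 196.6$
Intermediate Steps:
$f = 3$ ($f = 7 - 4 = 3$)
$b{\left(P \right)} = - \frac{8}{5}$ ($b{\left(P \right)} = \frac{8}{-8 + \sqrt{-1 + 10}} = \frac{8}{-8 + \sqrt{9}} = \frac{8}{-8 + 3} = \frac{8}{-5} = 8 \left(- \frac{1}{5}\right) = - \frac{8}{5}$)
$211 + b{\left(U \right)} x{\left(f \right)} = 211 - \frac{8 \cdot 3^{2}}{5} = 211 - \frac{72}{5} = \frac{983}{5}$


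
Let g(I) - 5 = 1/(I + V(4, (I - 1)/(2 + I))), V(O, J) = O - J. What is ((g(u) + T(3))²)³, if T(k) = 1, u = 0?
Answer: 30840979456/531441 ≈ 58033.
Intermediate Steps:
g(I) = 5 + 1/(4 + I - (-1 + I)/(2 + I)) (g(I) = 5 + 1/(I + (4 - (I - 1)/(2 + I))) = 5 + 1/(I + (4 - (-1 + I)/(2 + I))) = 5 + 1/(4 + I - (-1 + I)/(2 + I)))
((g(u) + T(3))²)³ = (((47 + 5*0² + 26*0)/(9 + 0² + 5*0) + 1)²)³ = (((47 + 5*0 + 0)/(9 + 0 + 0) + 1)²)³ = (((47 + 0 + 0)/9 + 1)²)³ = (((⅑)*47 + 1)²)³ = ((47/9 + 1)²)³ = ((56/9)²)³ = (3136/81)³ = 30840979456/531441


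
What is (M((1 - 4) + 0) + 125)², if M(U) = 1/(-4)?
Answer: 249001/16 ≈ 15563.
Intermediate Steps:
M(U) = -¼
(M((1 - 4) + 0) + 125)² = (-¼ + 125)² = (499/4)² = 249001/16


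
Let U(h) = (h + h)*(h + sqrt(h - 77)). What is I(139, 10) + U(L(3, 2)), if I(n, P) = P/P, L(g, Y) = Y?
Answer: 9 + 20*I*sqrt(3) ≈ 9.0 + 34.641*I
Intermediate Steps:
I(n, P) = 1
U(h) = 2*h*(h + sqrt(-77 + h)) (U(h) = (2*h)*(h + sqrt(-77 + h)) = 2*h*(h + sqrt(-77 + h)))
I(139, 10) + U(L(3, 2)) = 1 + 2*2*(2 + sqrt(-77 + 2)) = 1 + 2*2*(2 + sqrt(-75)) = 1 + 2*2*(2 + 5*I*sqrt(3)) = 1 + (8 + 20*I*sqrt(3)) = 9 + 20*I*sqrt(3)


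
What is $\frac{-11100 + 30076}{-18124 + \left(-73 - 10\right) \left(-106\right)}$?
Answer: $- \frac{9488}{4663} \approx -2.0347$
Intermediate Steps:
$\frac{-11100 + 30076}{-18124 + \left(-73 - 10\right) \left(-106\right)} = \frac{18976}{-18124 - -8798} = \frac{18976}{-18124 + 8798} = \frac{18976}{-9326} = 18976 \left(- \frac{1}{9326}\right) = - \frac{9488}{4663}$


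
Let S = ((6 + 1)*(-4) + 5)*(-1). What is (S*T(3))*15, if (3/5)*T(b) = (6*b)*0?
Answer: 0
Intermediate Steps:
T(b) = 0 (T(b) = 5*((6*b)*0)/3 = (5/3)*0 = 0)
S = 23 (S = (7*(-4) + 5)*(-1) = (-28 + 5)*(-1) = -23*(-1) = 23)
(S*T(3))*15 = (23*0)*15 = 0*15 = 0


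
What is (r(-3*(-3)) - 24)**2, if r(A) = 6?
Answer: 324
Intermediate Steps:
(r(-3*(-3)) - 24)**2 = (6 - 24)**2 = (-18)**2 = 324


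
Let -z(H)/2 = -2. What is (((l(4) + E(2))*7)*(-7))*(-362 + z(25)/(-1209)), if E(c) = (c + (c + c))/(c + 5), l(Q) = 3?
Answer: 27572706/403 ≈ 68419.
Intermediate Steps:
z(H) = 4 (z(H) = -2*(-2) = 4)
E(c) = 3*c/(5 + c) (E(c) = (c + 2*c)/(5 + c) = (3*c)/(5 + c) = 3*c/(5 + c))
(((l(4) + E(2))*7)*(-7))*(-362 + z(25)/(-1209)) = (((3 + 3*2/(5 + 2))*7)*(-7))*(-362 + 4/(-1209)) = (((3 + 3*2/7)*7)*(-7))*(-362 + 4*(-1/1209)) = (((3 + 3*2*(1/7))*7)*(-7))*(-362 - 4/1209) = (((3 + 6/7)*7)*(-7))*(-437662/1209) = (((27/7)*7)*(-7))*(-437662/1209) = (27*(-7))*(-437662/1209) = -189*(-437662/1209) = 27572706/403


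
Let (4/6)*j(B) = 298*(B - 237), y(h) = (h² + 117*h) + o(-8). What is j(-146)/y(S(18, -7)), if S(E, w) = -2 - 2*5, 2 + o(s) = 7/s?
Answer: 1369608/10103 ≈ 135.56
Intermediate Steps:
o(s) = -2 + 7/s
S(E, w) = -12 (S(E, w) = -2 - 10 = -12)
y(h) = -23/8 + h² + 117*h (y(h) = (h² + 117*h) + (-2 + 7/(-8)) = (h² + 117*h) + (-2 + 7*(-⅛)) = (h² + 117*h) + (-2 - 7/8) = (h² + 117*h) - 23/8 = -23/8 + h² + 117*h)
j(B) = -105939 + 447*B (j(B) = 3*(298*(B - 237))/2 = 3*(298*(-237 + B))/2 = 3*(-70626 + 298*B)/2 = -105939 + 447*B)
j(-146)/y(S(18, -7)) = (-105939 + 447*(-146))/(-23/8 + (-12)² + 117*(-12)) = (-105939 - 65262)/(-23/8 + 144 - 1404) = -171201/(-10103/8) = -171201*(-8/10103) = 1369608/10103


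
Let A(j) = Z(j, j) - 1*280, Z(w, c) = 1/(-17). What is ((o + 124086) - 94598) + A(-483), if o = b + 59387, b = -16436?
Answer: 1226702/17 ≈ 72159.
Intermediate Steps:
o = 42951 (o = -16436 + 59387 = 42951)
Z(w, c) = -1/17
A(j) = -4761/17 (A(j) = -1/17 - 1*280 = -1/17 - 280 = -4761/17)
((o + 124086) - 94598) + A(-483) = ((42951 + 124086) - 94598) - 4761/17 = (167037 - 94598) - 4761/17 = 72439 - 4761/17 = 1226702/17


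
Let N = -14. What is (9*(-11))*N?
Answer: 1386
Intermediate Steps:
(9*(-11))*N = (9*(-11))*(-14) = -99*(-14) = 1386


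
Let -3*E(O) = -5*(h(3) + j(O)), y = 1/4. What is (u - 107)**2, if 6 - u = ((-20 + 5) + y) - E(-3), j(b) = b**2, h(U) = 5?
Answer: 570025/144 ≈ 3958.5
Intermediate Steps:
y = 1/4 ≈ 0.25000
E(O) = 25/3 + 5*O**2/3 (E(O) = -(-5)*(5 + O**2)/3 = -(-25 - 5*O**2)/3 = 25/3 + 5*O**2/3)
u = 529/12 (u = 6 - (((-20 + 5) + 1/4) - (25/3 + (5/3)*(-3)**2)) = 6 - ((-15 + 1/4) - (25/3 + (5/3)*9)) = 6 - (-59/4 - (25/3 + 15)) = 6 - (-59/4 - 1*70/3) = 6 - (-59/4 - 70/3) = 6 - 1*(-457/12) = 6 + 457/12 = 529/12 ≈ 44.083)
(u - 107)**2 = (529/12 - 107)**2 = (-755/12)**2 = 570025/144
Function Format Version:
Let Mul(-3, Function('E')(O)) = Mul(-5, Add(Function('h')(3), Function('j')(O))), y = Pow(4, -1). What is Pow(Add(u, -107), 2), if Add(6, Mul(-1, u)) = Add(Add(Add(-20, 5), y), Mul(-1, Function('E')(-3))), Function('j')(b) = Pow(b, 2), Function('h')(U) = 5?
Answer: Rational(570025, 144) ≈ 3958.5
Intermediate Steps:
y = Rational(1, 4) ≈ 0.25000
Function('E')(O) = Add(Rational(25, 3), Mul(Rational(5, 3), Pow(O, 2))) (Function('E')(O) = Mul(Rational(-1, 3), Mul(-5, Add(5, Pow(O, 2)))) = Mul(Rational(-1, 3), Add(-25, Mul(-5, Pow(O, 2)))) = Add(Rational(25, 3), Mul(Rational(5, 3), Pow(O, 2))))
u = Rational(529, 12) (u = Add(6, Mul(-1, Add(Add(Add(-20, 5), Rational(1, 4)), Mul(-1, Add(Rational(25, 3), Mul(Rational(5, 3), Pow(-3, 2))))))) = Add(6, Mul(-1, Add(Add(-15, Rational(1, 4)), Mul(-1, Add(Rational(25, 3), Mul(Rational(5, 3), 9)))))) = Add(6, Mul(-1, Add(Rational(-59, 4), Mul(-1, Add(Rational(25, 3), 15))))) = Add(6, Mul(-1, Add(Rational(-59, 4), Mul(-1, Rational(70, 3))))) = Add(6, Mul(-1, Add(Rational(-59, 4), Rational(-70, 3)))) = Add(6, Mul(-1, Rational(-457, 12))) = Add(6, Rational(457, 12)) = Rational(529, 12) ≈ 44.083)
Pow(Add(u, -107), 2) = Pow(Add(Rational(529, 12), -107), 2) = Pow(Rational(-755, 12), 2) = Rational(570025, 144)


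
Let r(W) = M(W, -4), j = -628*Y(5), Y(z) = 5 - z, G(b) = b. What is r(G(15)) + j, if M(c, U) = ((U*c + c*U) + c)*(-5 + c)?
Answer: -1050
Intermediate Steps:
M(c, U) = (-5 + c)*(c + 2*U*c) (M(c, U) = ((U*c + U*c) + c)*(-5 + c) = (2*U*c + c)*(-5 + c) = (c + 2*U*c)*(-5 + c) = (-5 + c)*(c + 2*U*c))
j = 0 (j = -628*(5 - 1*5) = -628*(5 - 5) = -628*0 = 0)
r(W) = W*(35 - 7*W) (r(W) = W*(-5 + W - 10*(-4) + 2*(-4)*W) = W*(-5 + W + 40 - 8*W) = W*(35 - 7*W))
r(G(15)) + j = 7*15*(5 - 1*15) + 0 = 7*15*(5 - 15) + 0 = 7*15*(-10) + 0 = -1050 + 0 = -1050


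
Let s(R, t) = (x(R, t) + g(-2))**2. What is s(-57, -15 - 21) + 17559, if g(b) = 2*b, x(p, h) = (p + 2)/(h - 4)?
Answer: 1124217/64 ≈ 17566.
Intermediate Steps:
x(p, h) = (2 + p)/(-4 + h)
s(R, t) = (-4 + (2 + R)/(-4 + t))**2 (s(R, t) = ((2 + R)/(-4 + t) + 2*(-2))**2 = ((2 + R)/(-4 + t) - 4)**2 = (-4 + (2 + R)/(-4 + t))**2)
s(-57, -15 - 21) + 17559 = (18 - 57 - 4*(-15 - 21))**2/(-4 + (-15 - 21))**2 + 17559 = (18 - 57 - 4*(-36))**2/(-4 - 36)**2 + 17559 = (18 - 57 + 144)**2/(-40)**2 + 17559 = (1/1600)*105**2 + 17559 = (1/1600)*11025 + 17559 = 441/64 + 17559 = 1124217/64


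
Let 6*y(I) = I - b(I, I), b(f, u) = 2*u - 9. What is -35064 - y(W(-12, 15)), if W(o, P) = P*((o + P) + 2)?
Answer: -35053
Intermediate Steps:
b(f, u) = -9 + 2*u
W(o, P) = P*(2 + P + o) (W(o, P) = P*((P + o) + 2) = P*(2 + P + o))
y(I) = 3/2 - I/6 (y(I) = (I - (-9 + 2*I))/6 = (I + (9 - 2*I))/6 = (9 - I)/6 = 3/2 - I/6)
-35064 - y(W(-12, 15)) = -35064 - (3/2 - 5*(2 + 15 - 12)/2) = -35064 - (3/2 - 5*5/2) = -35064 - (3/2 - 1/6*75) = -35064 - (3/2 - 25/2) = -35064 - 1*(-11) = -35064 + 11 = -35053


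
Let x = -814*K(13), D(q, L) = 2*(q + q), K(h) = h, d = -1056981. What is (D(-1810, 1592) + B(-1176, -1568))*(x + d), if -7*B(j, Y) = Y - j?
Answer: 7669372592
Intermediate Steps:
D(q, L) = 4*q (D(q, L) = 2*(2*q) = 4*q)
B(j, Y) = -Y/7 + j/7 (B(j, Y) = -(Y - j)/7 = -Y/7 + j/7)
x = -10582 (x = -814*13 = -10582)
(D(-1810, 1592) + B(-1176, -1568))*(x + d) = (4*(-1810) + (-⅐*(-1568) + (⅐)*(-1176)))*(-10582 - 1056981) = (-7240 + (224 - 168))*(-1067563) = (-7240 + 56)*(-1067563) = -7184*(-1067563) = 7669372592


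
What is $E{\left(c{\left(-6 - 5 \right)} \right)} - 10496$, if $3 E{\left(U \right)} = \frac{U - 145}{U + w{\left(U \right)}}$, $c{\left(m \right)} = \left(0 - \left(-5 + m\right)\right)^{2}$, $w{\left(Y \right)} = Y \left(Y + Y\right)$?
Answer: $- \frac{1378418651}{131328} \approx -10496.0$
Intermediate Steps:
$w{\left(Y \right)} = 2 Y^{2}$ ($w{\left(Y \right)} = Y 2 Y = 2 Y^{2}$)
$c{\left(m \right)} = \left(5 - m\right)^{2}$
$E{\left(U \right)} = \frac{-145 + U}{3 \left(U + 2 U^{2}\right)}$ ($E{\left(U \right)} = \frac{\left(U - 145\right) \frac{1}{U + 2 U^{2}}}{3} = \frac{\left(-145 + U\right) \frac{1}{U + 2 U^{2}}}{3} = \frac{\frac{1}{U + 2 U^{2}} \left(-145 + U\right)}{3} = \frac{-145 + U}{3 \left(U + 2 U^{2}\right)}$)
$E{\left(c{\left(-6 - 5 \right)} \right)} - 10496 = \frac{-145 + \left(-5 - 11\right)^{2}}{3 \left(-5 - 11\right)^{2} \left(1 + 2 \left(-5 - 11\right)^{2}\right)} - 10496 = \frac{-145 + \left(-16\right)^{2}}{3 \left(-16\right)^{2} \left(1 + 2 \left(-16\right)^{2}\right)} - 10496 = \frac{-145 + 256}{3 \cdot 256 \left(1 + 2 \cdot 256\right)} - 10496 = \frac{1}{3} \cdot \frac{1}{256} \frac{1}{1 + 512} \cdot 111 - 10496 = \frac{1}{3} \cdot \frac{1}{256} \cdot \frac{1}{513} \cdot 111 - 10496 = \frac{37}{131328} - 10496 = - \frac{1378418651}{131328}$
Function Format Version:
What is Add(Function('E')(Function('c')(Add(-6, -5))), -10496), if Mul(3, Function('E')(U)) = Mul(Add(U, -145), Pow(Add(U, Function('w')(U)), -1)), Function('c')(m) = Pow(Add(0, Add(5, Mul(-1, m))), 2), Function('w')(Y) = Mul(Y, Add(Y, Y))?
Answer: Rational(-1378418651, 131328) ≈ -10496.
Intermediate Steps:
Function('w')(Y) = Mul(2, Pow(Y, 2)) (Function('w')(Y) = Mul(Y, Mul(2, Y)) = Mul(2, Pow(Y, 2)))
Function('c')(m) = Pow(Add(5, Mul(-1, m)), 2)
Function('E')(U) = Mul(Rational(1, 3), Pow(Add(U, Mul(2, Pow(U, 2))), -1), Add(-145, U)) (Function('E')(U) = Mul(Rational(1, 3), Mul(Add(U, -145), Pow(Add(U, Mul(2, Pow(U, 2))), -1))) = Mul(Rational(1, 3), Mul(Add(-145, U), Pow(Add(U, Mul(2, Pow(U, 2))), -1))) = Mul(Rational(1, 3), Mul(Pow(Add(U, Mul(2, Pow(U, 2))), -1), Add(-145, U))) = Mul(Rational(1, 3), Pow(Add(U, Mul(2, Pow(U, 2))), -1), Add(-145, U)))
Add(Function('E')(Function('c')(Add(-6, -5))), -10496) = Add(Mul(Rational(1, 3), Pow(Pow(Add(-5, Add(-6, -5)), 2), -1), Pow(Add(1, Mul(2, Pow(Add(-5, Add(-6, -5)), 2))), -1), Add(-145, Pow(Add(-5, Add(-6, -5)), 2))), -10496) = Add(Mul(Rational(1, 3), Pow(Pow(Add(-5, -11), 2), -1), Pow(Add(1, Mul(2, Pow(Add(-5, -11), 2))), -1), Add(-145, Pow(Add(-5, -11), 2))), -10496) = Add(Mul(Rational(1, 3), Pow(Pow(-16, 2), -1), Pow(Add(1, Mul(2, Pow(-16, 2))), -1), Add(-145, Pow(-16, 2))), -10496) = Add(Mul(Rational(1, 3), Pow(256, -1), Pow(Add(1, Mul(2, 256)), -1), Add(-145, 256)), -10496) = Add(Mul(Rational(1, 3), Rational(1, 256), Pow(Add(1, 512), -1), 111), -10496) = Add(Mul(Rational(1, 3), Rational(1, 256), Pow(513, -1), 111), -10496) = Add(Mul(Rational(1, 3), Rational(1, 256), Rational(1, 513), 111), -10496) = Add(Rational(37, 131328), -10496) = Rational(-1378418651, 131328)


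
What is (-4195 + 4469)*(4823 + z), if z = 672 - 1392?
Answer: 1124222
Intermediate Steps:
z = -720
(-4195 + 4469)*(4823 + z) = (-4195 + 4469)*(4823 - 720) = 274*4103 = 1124222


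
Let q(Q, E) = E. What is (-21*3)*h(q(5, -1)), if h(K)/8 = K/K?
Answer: -504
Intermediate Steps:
h(K) = 8 (h(K) = 8*(K/K) = 8*1 = 8)
(-21*3)*h(q(5, -1)) = -21*3*8 = -63*8 = -504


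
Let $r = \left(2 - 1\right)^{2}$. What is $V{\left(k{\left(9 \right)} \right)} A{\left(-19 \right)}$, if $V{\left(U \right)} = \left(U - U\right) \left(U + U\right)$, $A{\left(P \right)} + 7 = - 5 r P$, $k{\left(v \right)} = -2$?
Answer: $0$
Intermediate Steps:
$r = 1$ ($r = 1^{2} = 1$)
$A{\left(P \right)} = -7 - 5 P$ ($A{\left(P \right)} = -7 + \left(-5\right) 1 P = -7 - 5 P$)
$V{\left(U \right)} = 0$ ($V{\left(U \right)} = 0 \cdot 2 U = 0$)
$V{\left(k{\left(9 \right)} \right)} A{\left(-19 \right)} = 0 \left(-7 - -95\right) = 0 \left(-7 + 95\right) = 0 \cdot 88 = 0$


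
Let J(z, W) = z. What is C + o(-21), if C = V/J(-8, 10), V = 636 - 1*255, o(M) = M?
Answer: -549/8 ≈ -68.625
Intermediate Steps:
V = 381 (V = 636 - 255 = 381)
C = -381/8 (C = 381/(-8) = 381*(-⅛) = -381/8 ≈ -47.625)
C + o(-21) = -381/8 - 21 = -549/8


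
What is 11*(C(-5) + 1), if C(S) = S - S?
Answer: 11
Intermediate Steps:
C(S) = 0
11*(C(-5) + 1) = 11*(0 + 1) = 11*1 = 11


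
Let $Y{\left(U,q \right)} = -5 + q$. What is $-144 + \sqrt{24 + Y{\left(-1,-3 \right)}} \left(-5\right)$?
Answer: $-164$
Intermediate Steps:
$-144 + \sqrt{24 + Y{\left(-1,-3 \right)}} \left(-5\right) = -144 + \sqrt{24 - 8} \left(-5\right) = -144 + \sqrt{16} \left(-5\right) = -144 + 4 \left(-5\right) = -144 - 20 = -164$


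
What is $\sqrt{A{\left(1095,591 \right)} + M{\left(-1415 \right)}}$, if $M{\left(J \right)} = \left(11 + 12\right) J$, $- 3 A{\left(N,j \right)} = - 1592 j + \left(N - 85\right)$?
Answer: $\frac{\sqrt{2526681}}{3} \approx 529.85$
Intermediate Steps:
$A{\left(N,j \right)} = \frac{85}{3} - \frac{N}{3} + \frac{1592 j}{3}$ ($A{\left(N,j \right)} = - \frac{- 1592 j + \left(N - 85\right)}{3} = - \frac{- 1592 j + \left(-85 + N\right)}{3} = - \frac{-85 + N - 1592 j}{3} = \frac{85}{3} - \frac{N}{3} + \frac{1592 j}{3}$)
$M{\left(J \right)} = 23 J$
$\sqrt{A{\left(1095,591 \right)} + M{\left(-1415 \right)}} = \sqrt{\left(\frac{85}{3} - 365 + \frac{1592}{3} \cdot 591\right) + 23 \left(-1415\right)} = \sqrt{\left(\frac{85}{3} - 365 + 313624\right) - 32545} = \sqrt{\frac{939862}{3} - 32545} = \sqrt{\frac{842227}{3}} = \frac{\sqrt{2526681}}{3}$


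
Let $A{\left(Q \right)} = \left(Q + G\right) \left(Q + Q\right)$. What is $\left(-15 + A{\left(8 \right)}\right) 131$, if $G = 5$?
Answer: $25283$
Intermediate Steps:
$A{\left(Q \right)} = 2 Q \left(5 + Q\right)$ ($A{\left(Q \right)} = \left(Q + 5\right) \left(Q + Q\right) = \left(5 + Q\right) 2 Q = 2 Q \left(5 + Q\right)$)
$\left(-15 + A{\left(8 \right)}\right) 131 = \left(-15 + 2 \cdot 8 \left(5 + 8\right)\right) 131 = \left(-15 + 2 \cdot 8 \cdot 13\right) 131 = \left(-15 + 208\right) 131 = 193 \cdot 131 = 25283$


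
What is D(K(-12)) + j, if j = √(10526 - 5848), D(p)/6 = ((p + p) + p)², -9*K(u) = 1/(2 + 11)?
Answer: 2/507 + √4678 ≈ 68.400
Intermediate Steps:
K(u) = -1/117 (K(u) = -1/(9*(2 + 11)) = -⅑/13 = -⅑*1/13 = -1/117)
D(p) = 54*p² (D(p) = 6*((p + p) + p)² = 6*(2*p + p)² = 6*(3*p)² = 6*(9*p²) = 54*p²)
j = √4678 ≈ 68.396
D(K(-12)) + j = 54*(-1/117)² + √4678 = 54*(1/13689) + √4678 = 2/507 + √4678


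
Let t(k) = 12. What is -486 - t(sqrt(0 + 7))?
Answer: -498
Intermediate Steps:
-486 - t(sqrt(0 + 7)) = -486 - 1*12 = -486 - 12 = -498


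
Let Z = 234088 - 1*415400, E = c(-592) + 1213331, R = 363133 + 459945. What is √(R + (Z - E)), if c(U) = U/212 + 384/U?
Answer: 3*I*√244216886393/1961 ≈ 756.02*I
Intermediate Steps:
R = 823078
c(U) = 384/U + U/212 (c(U) = U*(1/212) + 384/U = U/212 + 384/U = 384/U + U/212)
E = 2379335343/1961 (E = (384/(-592) + (1/212)*(-592)) + 1213331 = (384*(-1/592) - 148/53) + 1213331 = (-24/37 - 148/53) + 1213331 = -6748/1961 + 1213331 = 2379335343/1961 ≈ 1.2133e+6)
Z = -181312 (Z = 234088 - 415400 = -181312)
√(R + (Z - E)) = √(823078 + (-181312 - 1*2379335343/1961)) = √(823078 + (-181312 - 2379335343/1961)) = √(823078 - 2734888175/1961) = √(-1120832217/1961) = 3*I*√244216886393/1961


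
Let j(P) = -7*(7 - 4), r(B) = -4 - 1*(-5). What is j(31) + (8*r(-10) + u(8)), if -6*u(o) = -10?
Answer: -34/3 ≈ -11.333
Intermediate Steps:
u(o) = 5/3 (u(o) = -1/6*(-10) = 5/3)
r(B) = 1 (r(B) = -4 + 5 = 1)
j(P) = -21 (j(P) = -7*3 = -21)
j(31) + (8*r(-10) + u(8)) = -21 + (8*1 + 5/3) = -21 + (8 + 5/3) = -21 + 29/3 = -34/3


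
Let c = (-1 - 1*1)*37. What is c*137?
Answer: -10138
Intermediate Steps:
c = -74 (c = (-1 - 1)*37 = -2*37 = -74)
c*137 = -74*137 = -10138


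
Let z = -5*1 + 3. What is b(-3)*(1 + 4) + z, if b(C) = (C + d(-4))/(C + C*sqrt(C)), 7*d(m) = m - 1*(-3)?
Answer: -29/42 - 55*I*sqrt(3)/42 ≈ -0.69048 - 2.2682*I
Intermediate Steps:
d(m) = 3/7 + m/7 (d(m) = (m - 1*(-3))/7 = (m + 3)/7 = (3 + m)/7 = 3/7 + m/7)
z = -2 (z = -5 + 3 = -2)
b(C) = (-1/7 + C)/(C + C**(3/2)) (b(C) = (C + (3/7 + (1/7)*(-4)))/(C + C*sqrt(C)) = (C + (3/7 - 4/7))/(C + C**(3/2)) = (C - 1/7)/(C + C**(3/2)) = (-1/7 + C)/(C + C**(3/2)))
b(-3)*(1 + 4) + z = ((-1/7 - 3)/(-3 + (-3)**(3/2)))*(1 + 4) - 2 = (-22/7/(-3 - 3*I*sqrt(3)))*5 - 2 = -22/(7*(-3 - 3*I*sqrt(3)))*5 - 2 = -110/(7*(-3 - 3*I*sqrt(3))) - 2 = -2 - 110/(7*(-3 - 3*I*sqrt(3)))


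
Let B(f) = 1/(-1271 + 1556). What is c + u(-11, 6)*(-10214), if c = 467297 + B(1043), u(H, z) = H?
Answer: 165200536/285 ≈ 5.7965e+5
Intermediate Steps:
B(f) = 1/285
c = 133179646/285 (c = 467297 + 1/285 = 133179646/285 ≈ 4.6730e+5)
c + u(-11, 6)*(-10214) = 133179646/285 - 11*(-10214) = 133179646/285 + 112354 = 165200536/285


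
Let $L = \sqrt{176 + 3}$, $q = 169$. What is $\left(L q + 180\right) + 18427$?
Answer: $18607 + 169 \sqrt{179} \approx 20868.0$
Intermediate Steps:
$L = \sqrt{179} \approx 13.379$
$\left(L q + 180\right) + 18427 = \left(\sqrt{179} \cdot 169 + 180\right) + 18427 = \left(169 \sqrt{179} + 180\right) + 18427 = \left(180 + 169 \sqrt{179}\right) + 18427 = 18607 + 169 \sqrt{179}$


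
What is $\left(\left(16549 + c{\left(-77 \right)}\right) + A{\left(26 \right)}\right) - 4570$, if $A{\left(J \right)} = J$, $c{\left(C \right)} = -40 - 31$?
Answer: $11934$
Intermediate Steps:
$c{\left(C \right)} = -71$
$\left(\left(16549 + c{\left(-77 \right)}\right) + A{\left(26 \right)}\right) - 4570 = \left(\left(16549 - 71\right) + 26\right) - 4570 = \left(16478 + 26\right) - 4570 = 16504 - 4570 = 11934$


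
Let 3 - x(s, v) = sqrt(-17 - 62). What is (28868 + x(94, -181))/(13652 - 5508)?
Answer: 28871/8144 - I*sqrt(79)/8144 ≈ 3.5451 - 0.0010914*I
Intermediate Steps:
x(s, v) = 3 - I*sqrt(79) (x(s, v) = 3 - sqrt(-17 - 62) = 3 - sqrt(-79) = 3 - I*sqrt(79))
(28868 + x(94, -181))/(13652 - 5508) = (28868 + (3 - I*sqrt(79)))/(13652 - 5508) = (28871 - I*sqrt(79))/8144 = (28871 - I*sqrt(79))*(1/8144) = 28871/8144 - I*sqrt(79)/8144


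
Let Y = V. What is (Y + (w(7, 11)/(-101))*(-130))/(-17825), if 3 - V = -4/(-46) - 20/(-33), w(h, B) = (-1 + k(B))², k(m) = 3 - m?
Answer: -8169121/1366446675 ≈ -0.0059784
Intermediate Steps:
w(h, B) = (2 - B)² (w(h, B) = (-1 + (3 - B))² = (2 - B)²)
V = 1751/759 (V = 3 - (-4/(-46) - 20/(-33)) = 3 - (-4*(-1/46) - 20*(-1/33)) = 3 - (2/23 + 20/33) = 3 - 1*526/759 = 3 - 526/759 = 1751/759 ≈ 2.3070)
Y = 1751/759 ≈ 2.3070
(Y + (w(7, 11)/(-101))*(-130))/(-17825) = (1751/759 + ((-2 + 11)²/(-101))*(-130))/(-17825) = (1751/759 + (9²*(-1/101))*(-130))*(-1/17825) = (1751/759 + (81*(-1/101))*(-130))*(-1/17825) = (1751/759 - 81/101*(-130))*(-1/17825) = (1751/759 + 10530/101)*(-1/17825) = (8169121/76659)*(-1/17825) = -8169121/1366446675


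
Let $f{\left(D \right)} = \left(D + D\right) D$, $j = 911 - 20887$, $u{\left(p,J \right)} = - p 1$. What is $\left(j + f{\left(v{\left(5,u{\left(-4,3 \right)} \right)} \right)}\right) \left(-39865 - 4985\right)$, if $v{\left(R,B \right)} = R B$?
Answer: $860043600$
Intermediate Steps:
$u{\left(p,J \right)} = - p$
$v{\left(R,B \right)} = B R$
$j = -19976$ ($j = 911 - 20887 = -19976$)
$f{\left(D \right)} = 2 D^{2}$ ($f{\left(D \right)} = 2 D D = 2 D^{2}$)
$\left(j + f{\left(v{\left(5,u{\left(-4,3 \right)} \right)} \right)}\right) \left(-39865 - 4985\right) = \left(-19976 + 2 \left(\left(-1\right) \left(-4\right) 5\right)^{2}\right) \left(-39865 - 4985\right) = \left(-19976 + 2 \left(4 \cdot 5\right)^{2}\right) \left(-44850\right) = \left(-19976 + 2 \cdot 20^{2}\right) \left(-44850\right) = \left(-19976 + 2 \cdot 400\right) \left(-44850\right) = \left(-19976 + 800\right) \left(-44850\right) = \left(-19176\right) \left(-44850\right) = 860043600$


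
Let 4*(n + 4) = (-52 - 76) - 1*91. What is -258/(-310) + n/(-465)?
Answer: 1783/1860 ≈ 0.95860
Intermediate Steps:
n = -235/4 (n = -4 + ((-52 - 76) - 1*91)/4 = -4 + (-128 - 91)/4 = -4 + (¼)*(-219) = -4 - 219/4 = -235/4 ≈ -58.750)
-258/(-310) + n/(-465) = -258/(-310) - 235/4/(-465) = -258*(-1/310) - 235/4*(-1/465) = 129/155 + 47/372 = 1783/1860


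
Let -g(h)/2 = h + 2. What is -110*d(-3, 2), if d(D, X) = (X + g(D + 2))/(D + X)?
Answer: 0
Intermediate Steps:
g(h) = -4 - 2*h (g(h) = -2*(h + 2) = -2*(2 + h) = -4 - 2*h)
d(D, X) = (-8 + X - 2*D)/(D + X) (d(D, X) = (X + (-4 - 2*(D + 2)))/(D + X) = (X + (-4 - 2*(2 + D)))/(D + X) = (X + (-4 + (-4 - 2*D)))/(D + X) = (X + (-8 - 2*D))/(D + X) = (-8 + X - 2*D)/(D + X))
-110*d(-3, 2) = -110*(-8 + 2 - 2*(-3))/(-3 + 2) = -110*(-8 + 2 + 6)/(-1) = -(-110)*0 = -110*0 = 0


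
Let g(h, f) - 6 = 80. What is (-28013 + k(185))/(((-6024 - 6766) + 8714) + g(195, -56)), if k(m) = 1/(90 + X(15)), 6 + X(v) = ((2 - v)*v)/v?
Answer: 331487/47215 ≈ 7.0208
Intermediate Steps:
X(v) = -4 - v (X(v) = -6 + ((2 - v)*v)/v = -6 + (v*(2 - v))/v = -6 + (2 - v) = -4 - v)
g(h, f) = 86 (g(h, f) = 6 + 80 = 86)
k(m) = 1/71 (k(m) = 1/(90 + (-4 - 1*15)) = 1/(90 + (-4 - 15)) = 1/(90 - 19) = 1/71)
(-28013 + k(185))/(((-6024 - 6766) + 8714) + g(195, -56)) = (-28013 + 1/71)/(((-6024 - 6766) + 8714) + 86) = -1988922/(71*((-12790 + 8714) + 86)) = -1988922/(71*(-4076 + 86)) = -1988922/71/(-3990) = -1988922/71*(-1/3990) = 331487/47215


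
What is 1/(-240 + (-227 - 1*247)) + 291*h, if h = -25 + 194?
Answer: 35113805/714 ≈ 49179.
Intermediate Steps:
h = 169
1/(-240 + (-227 - 1*247)) + 291*h = 1/(-240 + (-227 - 1*247)) + 291*169 = 1/(-240 + (-227 - 247)) + 49179 = 1/(-240 - 474) + 49179 = 1/(-714) + 49179 = -1/714 + 49179 = 35113805/714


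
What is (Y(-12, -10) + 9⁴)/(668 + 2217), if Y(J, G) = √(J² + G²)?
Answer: 6561/2885 + 2*√61/2885 ≈ 2.2796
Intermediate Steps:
Y(J, G) = √(G² + J²)
(Y(-12, -10) + 9⁴)/(668 + 2217) = (√((-10)² + (-12)²) + 9⁴)/(668 + 2217) = (√(100 + 144) + 6561)/2885 = (√244 + 6561)*(1/2885) = (2*√61 + 6561)*(1/2885) = (6561 + 2*√61)*(1/2885) = 6561/2885 + 2*√61/2885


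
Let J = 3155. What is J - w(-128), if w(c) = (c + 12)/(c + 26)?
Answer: 160847/51 ≈ 3153.9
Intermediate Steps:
w(c) = (12 + c)/(26 + c)
J - w(-128) = 3155 - (12 - 128)/(26 - 128) = 3155 - (-116)/(-102) = 3155 - (-1)*(-116)/102 = 3155 - 1*58/51 = 3155 - 58/51 = 160847/51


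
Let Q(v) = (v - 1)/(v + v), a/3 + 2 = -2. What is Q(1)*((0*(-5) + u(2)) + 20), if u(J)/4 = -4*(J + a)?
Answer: 0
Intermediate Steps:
a = -12 (a = -6 + 3*(-2) = -6 - 6 = -12)
u(J) = 192 - 16*J (u(J) = 4*(-4*(J - 12)) = 4*(-4*(-12 + J)) = 4*(48 - 4*J) = 192 - 16*J)
Q(v) = (-1 + v)/(2*v) (Q(v) = (-1 + v)/((2*v)) = (-1 + v)*(1/(2*v)) = (-1 + v)/(2*v))
Q(1)*((0*(-5) + u(2)) + 20) = ((½)*(-1 + 1)/1)*((0*(-5) + (192 - 16*2)) + 20) = ((½)*1*0)*((0 + (192 - 32)) + 20) = 0*((0 + 160) + 20) = 0*(160 + 20) = 0*180 = 0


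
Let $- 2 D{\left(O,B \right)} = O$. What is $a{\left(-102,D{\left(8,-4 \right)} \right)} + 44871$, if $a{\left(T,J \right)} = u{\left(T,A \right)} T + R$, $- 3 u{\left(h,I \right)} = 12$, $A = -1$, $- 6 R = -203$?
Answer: $\frac{271877}{6} \approx 45313.0$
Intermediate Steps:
$R = \frac{203}{6}$ ($R = \left(- \frac{1}{6}\right) \left(-203\right) = \frac{203}{6} \approx 33.833$)
$u{\left(h,I \right)} = -4$ ($u{\left(h,I \right)} = \left(- \frac{1}{3}\right) 12 = -4$)
$D{\left(O,B \right)} = - \frac{O}{2}$
$a{\left(T,J \right)} = \frac{203}{6} - 4 T$ ($a{\left(T,J \right)} = - 4 T + \frac{203}{6} = \frac{203}{6} - 4 T$)
$a{\left(-102,D{\left(8,-4 \right)} \right)} + 44871 = \left(\frac{203}{6} - -408\right) + 44871 = \left(\frac{203}{6} + 408\right) + 44871 = \frac{2651}{6} + 44871 = \frac{271877}{6}$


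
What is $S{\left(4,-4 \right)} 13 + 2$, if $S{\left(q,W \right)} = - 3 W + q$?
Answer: $210$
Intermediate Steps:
$S{\left(q,W \right)} = q - 3 W$
$S{\left(4,-4 \right)} 13 + 2 = \left(4 - -12\right) 13 + 2 = \left(4 + 12\right) 13 + 2 = 16 \cdot 13 + 2 = 208 + 2 = 210$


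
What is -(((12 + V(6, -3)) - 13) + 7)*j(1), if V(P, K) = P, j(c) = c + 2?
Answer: -36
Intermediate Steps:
j(c) = 2 + c
-(((12 + V(6, -3)) - 13) + 7)*j(1) = -(((12 + 6) - 13) + 7)*(2 + 1) = -((18 - 13) + 7)*3 = -(5 + 7)*3 = -12*3 = -1*36 = -36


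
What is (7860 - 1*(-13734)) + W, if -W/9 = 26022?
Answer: -212604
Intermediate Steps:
W = -234198 (W = -9*26022 = -234198)
(7860 - 1*(-13734)) + W = (7860 - 1*(-13734)) - 234198 = (7860 + 13734) - 234198 = 21594 - 234198 = -212604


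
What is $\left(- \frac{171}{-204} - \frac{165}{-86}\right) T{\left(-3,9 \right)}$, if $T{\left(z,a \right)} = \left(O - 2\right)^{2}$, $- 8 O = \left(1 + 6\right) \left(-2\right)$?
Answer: $\frac{8061}{46784} \approx 0.1723$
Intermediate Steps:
$O = \frac{7}{4}$ ($O = - \frac{\left(1 + 6\right) \left(-2\right)}{8} = - \frac{7 \left(-2\right)}{8} = \left(- \frac{1}{8}\right) \left(-14\right) = \frac{7}{4} \approx 1.75$)
$T{\left(z,a \right)} = \frac{1}{16}$ ($T{\left(z,a \right)} = \left(\frac{7}{4} - 2\right)^{2} = \left(- \frac{1}{4}\right)^{2} = \frac{1}{16}$)
$\left(- \frac{171}{-204} - \frac{165}{-86}\right) T{\left(-3,9 \right)} = \left(- \frac{171}{-204} - \frac{165}{-86}\right) \frac{1}{16} = \left(\left(-171\right) \left(- \frac{1}{204}\right) - - \frac{165}{86}\right) \frac{1}{16} = \left(\frac{57}{68} + \frac{165}{86}\right) \frac{1}{16} = \frac{8061}{2924} \cdot \frac{1}{16} = \frac{8061}{46784}$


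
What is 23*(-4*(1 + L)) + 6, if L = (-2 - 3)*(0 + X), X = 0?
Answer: -86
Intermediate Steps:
L = 0 (L = (-2 - 3)*(0 + 0) = -5*0 = 0)
23*(-4*(1 + L)) + 6 = 23*(-4*(1 + 0)) + 6 = 23*(-4*1) + 6 = 23*(-4) + 6 = -92 + 6 = -86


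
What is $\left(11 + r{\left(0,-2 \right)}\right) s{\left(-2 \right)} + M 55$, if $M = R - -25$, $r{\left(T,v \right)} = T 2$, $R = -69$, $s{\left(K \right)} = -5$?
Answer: $-2475$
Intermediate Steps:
$r{\left(T,v \right)} = 2 T$
$M = -44$ ($M = -69 - -25 = -69 + 25 = -44$)
$\left(11 + r{\left(0,-2 \right)}\right) s{\left(-2 \right)} + M 55 = \left(11 + 2 \cdot 0\right) \left(-5\right) - 2420 = \left(11 + 0\right) \left(-5\right) - 2420 = 11 \left(-5\right) - 2420 = -55 - 2420 = -2475$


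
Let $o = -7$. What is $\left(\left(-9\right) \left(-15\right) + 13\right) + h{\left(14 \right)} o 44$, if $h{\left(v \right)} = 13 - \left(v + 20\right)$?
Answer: $6616$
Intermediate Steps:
$h{\left(v \right)} = -7 - v$ ($h{\left(v \right)} = 13 - \left(20 + v\right) = -7 - v$)
$\left(\left(-9\right) \left(-15\right) + 13\right) + h{\left(14 \right)} o 44 = \left(\left(-9\right) \left(-15\right) + 13\right) + \left(-7 - 14\right) \left(\left(-7\right) 44\right) = \left(135 + 13\right) + \left(-7 - 14\right) \left(-308\right) = 148 - -6468 = 148 + 6468 = 6616$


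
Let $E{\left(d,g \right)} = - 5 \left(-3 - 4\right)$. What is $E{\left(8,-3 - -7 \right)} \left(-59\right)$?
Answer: $-2065$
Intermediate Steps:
$E{\left(d,g \right)} = 35$ ($E{\left(d,g \right)} = \left(-5\right) \left(-7\right) = 35$)
$E{\left(8,-3 - -7 \right)} \left(-59\right) = 35 \left(-59\right) = -2065$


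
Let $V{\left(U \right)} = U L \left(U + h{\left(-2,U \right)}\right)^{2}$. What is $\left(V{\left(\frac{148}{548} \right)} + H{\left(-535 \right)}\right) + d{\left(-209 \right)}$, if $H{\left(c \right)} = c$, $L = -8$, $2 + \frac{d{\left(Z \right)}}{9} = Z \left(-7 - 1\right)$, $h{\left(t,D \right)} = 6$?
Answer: $\frac{37053348959}{2571353} \approx 14410.0$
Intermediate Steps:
$d{\left(Z \right)} = -18 - 72 Z$ ($d{\left(Z \right)} = -18 + 9 Z \left(-7 - 1\right) = -18 + 9 Z \left(-8\right) = -18 + 9 \left(- 8 Z\right) = -18 - 72 Z$)
$V{\left(U \right)} = - 8 U \left(6 + U\right)^{2}$ ($V{\left(U \right)} = U \left(-8\right) \left(U + 6\right)^{2} = - 8 U \left(6 + U\right)^{2}$)
$\left(V{\left(\frac{148}{548} \right)} + H{\left(-535 \right)}\right) + d{\left(-209 \right)} = \left(- 8 \cdot \frac{148}{548} \left(6 + \frac{148}{548}\right)^{2} - 535\right) - -15030 = \left(- 8 \cdot 148 \cdot \frac{1}{548} \left(6 + 148 \cdot \frac{1}{548}\right)^{2} - 535\right) + \left(-18 + 15048\right) = \left(\left(-8\right) \frac{37}{137} \left(6 + \frac{37}{137}\right)^{2} - 535\right) + 15030 = \left(\left(-8\right) \frac{37}{137} \left(\frac{859}{137}\right)^{2} - 535\right) + 15030 = \left(\left(-8\right) \frac{37}{137} \cdot \frac{737881}{18769} - 535\right) + 15030 = \left(- \frac{218412776}{2571353} - 535\right) + 15030 = - \frac{1594086631}{2571353} + 15030 = \frac{37053348959}{2571353}$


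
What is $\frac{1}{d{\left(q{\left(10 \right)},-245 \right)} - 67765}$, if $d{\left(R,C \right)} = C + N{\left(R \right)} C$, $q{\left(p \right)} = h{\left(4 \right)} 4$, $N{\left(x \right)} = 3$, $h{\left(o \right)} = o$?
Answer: $- \frac{1}{68745} \approx -1.4547 \cdot 10^{-5}$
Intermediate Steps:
$q{\left(p \right)} = 16$ ($q{\left(p \right)} = 4 \cdot 4 = 16$)
$d{\left(R,C \right)} = 4 C$ ($d{\left(R,C \right)} = C + 3 C = 4 C$)
$\frac{1}{d{\left(q{\left(10 \right)},-245 \right)} - 67765} = \frac{1}{4 \left(-245\right) - 67765} = \frac{1}{-980 - 67765} = \frac{1}{-68745} = - \frac{1}{68745}$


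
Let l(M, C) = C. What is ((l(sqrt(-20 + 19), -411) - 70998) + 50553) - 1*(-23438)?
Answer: 2582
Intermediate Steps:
((l(sqrt(-20 + 19), -411) - 70998) + 50553) - 1*(-23438) = ((-411 - 70998) + 50553) - 1*(-23438) = (-71409 + 50553) + 23438 = -20856 + 23438 = 2582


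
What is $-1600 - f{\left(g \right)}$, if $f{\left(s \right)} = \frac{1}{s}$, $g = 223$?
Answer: $- \frac{356801}{223} \approx -1600.0$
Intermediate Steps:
$-1600 - f{\left(g \right)} = -1600 - \frac{1}{223} = - \frac{356801}{223}$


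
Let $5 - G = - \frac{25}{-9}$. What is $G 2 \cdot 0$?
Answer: $0$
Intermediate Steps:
$G = \frac{20}{9}$ ($G = 5 - - \frac{25}{-9} = 5 - \left(-25\right) \left(- \frac{1}{9}\right) = 5 - \frac{25}{9} = \frac{20}{9} \approx 2.2222$)
$G 2 \cdot 0 = \frac{20}{9} \cdot 2 \cdot 0 = \frac{40}{9} \cdot 0 = 0$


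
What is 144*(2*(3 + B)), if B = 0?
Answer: 864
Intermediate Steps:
144*(2*(3 + B)) = 144*(2*(3 + 0)) = 144*(2*3) = 144*6 = 864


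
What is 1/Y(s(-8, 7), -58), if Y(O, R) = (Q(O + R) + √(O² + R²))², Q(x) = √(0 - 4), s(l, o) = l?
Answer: 1/(4*(I + √857)²) ≈ 0.0002907 - 1.9883e-5*I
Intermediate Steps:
Q(x) = 2*I (Q(x) = √(-4) = 2*I)
Y(O, R) = (√(O² + R²) + 2*I)² (Y(O, R) = (2*I + √(O² + R²))² = (√(O² + R²) + 2*I)²)
1/Y(s(-8, 7), -58) = 1/((√((-8)² + (-58)²) + 2*I)²) = 1/((√(64 + 3364) + 2*I)²) = 1/((√3428 + 2*I)²) = 1/((2*√857 + 2*I)²) = 1/((2*I + 2*√857)²) = (2*I + 2*√857)⁻²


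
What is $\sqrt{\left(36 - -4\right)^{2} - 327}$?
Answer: $\sqrt{1273} \approx 35.679$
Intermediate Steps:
$\sqrt{\left(36 - -4\right)^{2} - 327} = \sqrt{\left(36 + 4\right)^{2} - 327} = \sqrt{40^{2} - 327} = \sqrt{1600 - 327} = \sqrt{1273}$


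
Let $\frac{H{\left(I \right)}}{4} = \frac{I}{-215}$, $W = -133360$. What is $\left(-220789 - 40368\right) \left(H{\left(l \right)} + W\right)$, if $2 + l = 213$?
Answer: $\frac{7488218383308}{215} \approx 3.4829 \cdot 10^{10}$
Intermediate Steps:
$l = 211$ ($l = -2 + 213 = 211$)
$H{\left(I \right)} = - \frac{4 I}{215}$ ($H{\left(I \right)} = 4 \frac{I}{-215} = 4 I \left(- \frac{1}{215}\right) = 4 \left(- \frac{I}{215}\right) = - \frac{4 I}{215}$)
$\left(-220789 - 40368\right) \left(H{\left(l \right)} + W\right) = \left(-220789 - 40368\right) \left(\left(- \frac{4}{215}\right) 211 - 133360\right) = \left(-220789 - 40368\right) \left(- \frac{844}{215} - 133360\right) = \left(-261157\right) \left(- \frac{28673244}{215}\right) = \frac{7488218383308}{215}$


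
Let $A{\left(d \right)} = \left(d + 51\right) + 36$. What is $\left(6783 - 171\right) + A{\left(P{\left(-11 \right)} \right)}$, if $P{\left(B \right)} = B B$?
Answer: $6820$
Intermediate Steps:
$P{\left(B \right)} = B^{2}$
$A{\left(d \right)} = 87 + d$ ($A{\left(d \right)} = \left(51 + d\right) + 36 = 87 + d$)
$\left(6783 - 171\right) + A{\left(P{\left(-11 \right)} \right)} = \left(6783 - 171\right) + \left(87 + \left(-11\right)^{2}\right) = 6612 + \left(87 + 121\right) = 6612 + 208 = 6820$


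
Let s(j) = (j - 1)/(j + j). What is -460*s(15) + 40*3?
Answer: -284/3 ≈ -94.667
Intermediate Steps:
s(j) = (-1 + j)/(2*j) (s(j) = (-1 + j)/((2*j)) = (-1 + j)*(1/(2*j)) = (-1 + j)/(2*j))
-460*s(15) + 40*3 = -230*(-1 + 15)/15 + 40*3 = -230*14/15 + 120 = -460*7/15 + 120 = -644/3 + 120 = -284/3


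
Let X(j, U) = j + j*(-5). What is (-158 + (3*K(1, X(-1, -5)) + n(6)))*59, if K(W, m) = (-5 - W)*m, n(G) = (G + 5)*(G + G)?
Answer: -5782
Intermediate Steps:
n(G) = 2*G*(5 + G) (n(G) = (5 + G)*(2*G) = 2*G*(5 + G))
X(j, U) = -4*j (X(j, U) = j - 5*j = -4*j)
K(W, m) = m*(-5 - W)
(-158 + (3*K(1, X(-1, -5)) + n(6)))*59 = (-158 + (3*(-(-4*(-1))*(5 + 1)) + 2*6*(5 + 6)))*59 = (-158 + (3*(-1*4*6) + 2*6*11))*59 = (-158 + (3*(-24) + 132))*59 = (-158 + (-72 + 132))*59 = (-158 + 60)*59 = -98*59 = -5782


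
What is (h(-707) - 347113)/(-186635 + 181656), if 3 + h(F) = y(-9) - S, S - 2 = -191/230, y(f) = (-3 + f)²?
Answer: 79803829/1145170 ≈ 69.687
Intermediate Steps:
S = 269/230 (S = 2 - 191/230 = 269/230 ≈ 1.1696)
h(F) = 32161/230 (h(F) = -3 + ((-3 - 9)² - 1*269/230) = -3 + ((-12)² - 269/230) = -3 + (144 - 269/230) = -3 + 32851/230 = 32161/230)
(h(-707) - 347113)/(-186635 + 181656) = (32161/230 - 347113)/(-186635 + 181656) = -79803829/230/(-4979) = -79803829/230*(-1/4979) = 79803829/1145170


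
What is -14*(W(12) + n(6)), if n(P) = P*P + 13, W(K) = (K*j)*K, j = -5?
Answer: 9394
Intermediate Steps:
W(K) = -5*K² (W(K) = (K*(-5))*K = (-5*K)*K = -5*K²)
n(P) = 13 + P² (n(P) = P² + 13 = 13 + P²)
-14*(W(12) + n(6)) = -14*(-5*12² + (13 + 6²)) = -14*(-5*144 + (13 + 36)) = -14*(-720 + 49) = -14*(-671) = 9394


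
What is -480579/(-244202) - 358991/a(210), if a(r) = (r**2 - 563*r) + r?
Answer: 8799337133/1289386560 ≈ 6.8244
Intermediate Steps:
a(r) = r**2 - 562*r
-480579/(-244202) - 358991/a(210) = -480579/(-244202) - 358991*1/(210*(-562 + 210)) = -480579*(-1/244202) - 358991/(210*(-352)) = 480579/244202 - 358991/(-73920) = 480579/244202 - 358991*(-1/73920) = 480579/244202 + 358991/73920 = 8799337133/1289386560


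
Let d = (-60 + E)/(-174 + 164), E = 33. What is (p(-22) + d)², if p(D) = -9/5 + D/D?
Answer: 361/100 ≈ 3.6100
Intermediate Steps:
d = 27/10 (d = (-60 + 33)/(-174 + 164) = -27/(-10) = -27*(-⅒) = 27/10 ≈ 2.7000)
p(D) = -⅘ (p(D) = -9*⅕ + 1 = -9/5 + 1 = -⅘)
(p(-22) + d)² = (-⅘ + 27/10)² = (19/10)² = 361/100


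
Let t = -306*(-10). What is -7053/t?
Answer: -2351/1020 ≈ -2.3049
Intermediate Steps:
t = 3060
-7053/t = -7053/3060 = -7053*1/3060 = -2351/1020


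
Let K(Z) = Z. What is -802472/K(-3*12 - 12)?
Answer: 100309/6 ≈ 16718.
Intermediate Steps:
-802472/K(-3*12 - 12) = -802472/(-3*12 - 12) = -802472/(-36 - 12) = -802472/(-48) = -802472*(-1/48) = 100309/6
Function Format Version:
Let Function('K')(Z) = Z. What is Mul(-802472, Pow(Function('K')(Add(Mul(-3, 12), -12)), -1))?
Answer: Rational(100309, 6) ≈ 16718.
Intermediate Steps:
Mul(-802472, Pow(Function('K')(Add(Mul(-3, 12), -12)), -1)) = Mul(-802472, Pow(Add(Mul(-3, 12), -12), -1)) = Mul(-802472, Pow(Add(-36, -12), -1)) = Mul(-802472, Pow(-48, -1)) = Mul(-802472, Rational(-1, 48)) = Rational(100309, 6)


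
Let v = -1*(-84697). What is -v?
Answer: -84697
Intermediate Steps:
v = 84697
-v = -1*84697 = -84697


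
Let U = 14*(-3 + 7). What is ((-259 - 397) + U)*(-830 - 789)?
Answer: 971400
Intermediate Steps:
U = 56 (U = 14*4 = 56)
((-259 - 397) + U)*(-830 - 789) = ((-259 - 397) + 56)*(-830 - 789) = (-656 + 56)*(-1619) = -600*(-1619) = 971400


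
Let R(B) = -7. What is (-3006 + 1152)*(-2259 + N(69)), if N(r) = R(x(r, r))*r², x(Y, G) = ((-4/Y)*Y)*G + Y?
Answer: 65976444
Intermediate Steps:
x(Y, G) = Y - 4*G (x(Y, G) = -4*G + Y = Y - 4*G)
N(r) = -7*r²
(-3006 + 1152)*(-2259 + N(69)) = (-3006 + 1152)*(-2259 - 7*69²) = -1854*(-2259 - 7*4761) = -1854*(-2259 - 33327) = -1854*(-35586) = 65976444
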